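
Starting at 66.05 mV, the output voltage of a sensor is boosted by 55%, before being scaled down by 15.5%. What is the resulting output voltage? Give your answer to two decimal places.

86.51 mV

After the 55% increase: 66.05 × 1.55 = 102.3775.
15.5% decrease: 102.3775 × 0.845 = 86.5089875 ≈ 86.51.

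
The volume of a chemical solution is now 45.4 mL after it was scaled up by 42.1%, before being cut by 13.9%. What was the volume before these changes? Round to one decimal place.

37.1 mL

Undoing the 13.9% decrease: 45.4 ÷ 0.861 ≈ 52.729384.
Undoing the 42.1% increase: 52.729384 ÷ 1.421 ≈ 37.1 mL.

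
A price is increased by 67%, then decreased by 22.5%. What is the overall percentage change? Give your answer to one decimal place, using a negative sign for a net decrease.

The combined multiplier is 1.67 × 0.775 = 1.29425.
That corresponds to an increase of 29.4%.

29.4%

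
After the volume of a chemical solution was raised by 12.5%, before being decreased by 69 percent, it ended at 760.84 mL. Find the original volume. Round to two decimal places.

2181.62 mL

The overall multiplier applied was 1.125 × 0.31 = 0.34875.
So the original volume was 760.84 ÷ 0.34875 ≈ 2181.62 mL.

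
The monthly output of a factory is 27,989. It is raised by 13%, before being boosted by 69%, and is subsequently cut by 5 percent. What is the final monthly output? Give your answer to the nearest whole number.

50,778

Each change multiplies by a factor: 1.13 × 1.69 × 0.95 = 1.814215.
27,989 × 1.814215 = 50778.063635 ≈ 50,778.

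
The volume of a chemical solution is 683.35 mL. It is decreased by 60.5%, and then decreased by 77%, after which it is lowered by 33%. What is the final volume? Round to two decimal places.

41.60 mL

Each change multiplies by a factor: 0.395 × 0.23 × 0.67 = 0.0608695.
683.35 × 0.0608695 = 41.595172825 ≈ 41.60.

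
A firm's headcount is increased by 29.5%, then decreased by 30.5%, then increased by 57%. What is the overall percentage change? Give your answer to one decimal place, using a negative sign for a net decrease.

A 29.5% increase multiplies by 1.295.
Then a 30.5% decrease: 1.295 × 0.695 = 0.900025.
Then a 57% increase: 0.900025 × 1.57 = 1.41303925.
Overall factor 1.41303925, i.e. 41.3%.

41.3%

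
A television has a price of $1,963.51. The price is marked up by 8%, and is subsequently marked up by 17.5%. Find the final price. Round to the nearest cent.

Each change multiplies by a factor: 1.08 × 1.175 = 1.269.
$1,963.51 × 1.269 = $2491.69419 ≈ $2,491.69.

$2,491.69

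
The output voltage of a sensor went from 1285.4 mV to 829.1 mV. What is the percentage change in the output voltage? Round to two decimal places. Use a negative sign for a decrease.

Change: 829.1 − 1285.4 = -456.3.
Relative to the original: -456.3 ÷ 1285.4 ≈ -35.50%.

-35.50%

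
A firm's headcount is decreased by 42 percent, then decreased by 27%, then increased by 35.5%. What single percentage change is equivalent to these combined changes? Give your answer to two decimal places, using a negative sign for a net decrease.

-42.63%

The combined multiplier is 0.58 × 0.73 × 1.355 = 0.573707.
That corresponds to a decrease of 42.63%.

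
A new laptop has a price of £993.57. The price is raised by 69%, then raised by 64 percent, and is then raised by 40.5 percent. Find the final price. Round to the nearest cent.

Each change multiplies by a factor: 1.69 × 1.64 × 1.405 = 3.894098.
£993.57 × 3.894098 = £3869.05894986 ≈ £3869.06.

£3869.06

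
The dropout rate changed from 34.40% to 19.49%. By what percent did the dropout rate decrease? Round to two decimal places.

The change is 19.49 − 34.40 = -14.91 percentage points.
Relative to the original 34.40%, that is -14.91 ÷ 34.40 ≈ -43.34%.
So the dropout rate fell by 43.34%.

43.34%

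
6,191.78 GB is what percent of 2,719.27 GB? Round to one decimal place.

6,191.78 GB ÷ 2,719.27 GB ≈ 227.7%.

227.7%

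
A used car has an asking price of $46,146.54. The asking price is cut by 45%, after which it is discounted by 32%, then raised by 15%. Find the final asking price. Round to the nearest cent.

Each change multiplies by a factor: 0.55 × 0.68 × 1.15 = 0.4301.
$46,146.54 × 0.4301 = $19847.626854 ≈ $19,847.63.

$19,847.63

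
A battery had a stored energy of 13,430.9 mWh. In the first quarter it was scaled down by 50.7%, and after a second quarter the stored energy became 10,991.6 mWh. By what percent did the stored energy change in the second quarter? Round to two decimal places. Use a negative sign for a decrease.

After the first quarter: 13,430.9 × 0.493 = 6621.4337.
Second-quarter multiplier: 10,991.6 ÷ 6621.4337 ≈ 1.660003.
That is a change of 66.00%.

66.00%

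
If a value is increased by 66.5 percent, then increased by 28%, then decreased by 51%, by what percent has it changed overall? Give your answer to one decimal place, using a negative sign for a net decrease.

A 66.5% increase multiplies by 1.665.
Then a 28% increase: 1.665 × 1.28 = 2.1312.
Then a 51% decrease: 2.1312 × 0.49 = 1.044288.
Overall factor 1.044288, i.e. 4.4%.

4.4%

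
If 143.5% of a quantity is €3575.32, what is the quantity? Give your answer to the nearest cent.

€3575.32 ÷ 1.435 ≈ €2491.51.

€2491.51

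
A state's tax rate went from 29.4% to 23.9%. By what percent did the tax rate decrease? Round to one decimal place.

18.7%

The change is 23.9 − 29.4 = -5.5 percentage points.
Relative to the original 29.4%, that is -5.5 ÷ 29.4 ≈ -18.7%.
So the tax rate fell by 18.7%.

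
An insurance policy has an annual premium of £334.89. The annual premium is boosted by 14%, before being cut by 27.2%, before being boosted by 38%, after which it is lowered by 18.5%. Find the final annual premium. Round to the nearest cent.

Each change multiplies by a factor: 1.14 × 0.728 × 1.38 × 0.815 = 0.933411024.
£334.89 × 0.933411024 = £312.59001782736 ≈ £312.59.

£312.59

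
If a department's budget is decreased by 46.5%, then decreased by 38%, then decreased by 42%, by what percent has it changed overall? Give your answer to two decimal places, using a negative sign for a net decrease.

-80.76%

A 46.5% decrease multiplies by 0.535.
Then a 38% decrease: 0.535 × 0.62 = 0.3317.
Then a 42% decrease: 0.3317 × 0.58 = 0.192386.
Overall factor 0.192386, i.e. -80.76%.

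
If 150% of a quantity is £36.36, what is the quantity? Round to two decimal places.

£36.36 ÷ 1.5 = £24.24.

£24.24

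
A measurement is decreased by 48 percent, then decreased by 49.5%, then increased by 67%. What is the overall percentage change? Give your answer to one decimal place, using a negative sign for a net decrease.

-56.1%

A 48% decrease multiplies by 0.52.
Then a 49.5% decrease: 0.52 × 0.505 = 0.2626.
Then a 67% increase: 0.2626 × 1.67 = 0.438542.
Overall factor 0.438542, i.e. -56.1%.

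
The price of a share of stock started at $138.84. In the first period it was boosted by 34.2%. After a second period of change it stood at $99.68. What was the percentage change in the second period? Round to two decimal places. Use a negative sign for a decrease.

After the first period: $138.84 × 1.342 = $186.32328.
Second-period multiplier: $99.68 ÷ $186.32328 ≈ 0.534984.
That is a change of -46.50%.

-46.50%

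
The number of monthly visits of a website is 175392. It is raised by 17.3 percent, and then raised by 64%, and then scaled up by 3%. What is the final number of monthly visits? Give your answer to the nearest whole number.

17.3% increase: 175392 × 1.173 = 205734.816.
Apply the 64% increase: 205734.816 × 1.64 = 337405.09824.
After the 3% increase: 337405.09824 × 1.03 = 347527.2511872 ≈ 347527.

347527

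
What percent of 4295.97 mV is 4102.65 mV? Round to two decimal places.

95.50%

4102.65 mV ÷ 4295.97 mV ≈ 95.50%.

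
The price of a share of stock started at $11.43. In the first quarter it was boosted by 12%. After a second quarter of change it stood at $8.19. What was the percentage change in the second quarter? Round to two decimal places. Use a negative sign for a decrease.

After the first quarter: $11.43 × 1.12 = $12.8016.
Second-quarter multiplier: $8.19 ÷ $12.8016 ≈ 0.639764.
That is a change of -36.02%.

-36.02%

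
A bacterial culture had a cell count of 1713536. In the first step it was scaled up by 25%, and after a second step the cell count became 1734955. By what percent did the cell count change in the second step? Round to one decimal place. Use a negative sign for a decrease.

After the first step: 1713536 × 1.25 = 2141920.
Second-step multiplier: 1734955 ÷ 2141920 ≈ 0.81.
That is a change of -19.0%.

-19.0%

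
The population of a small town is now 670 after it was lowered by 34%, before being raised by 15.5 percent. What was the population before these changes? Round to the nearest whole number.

The overall multiplier applied was 0.66 × 1.155 = 0.7623.
So the original population was 670 ÷ 0.7623 ≈ 879.

879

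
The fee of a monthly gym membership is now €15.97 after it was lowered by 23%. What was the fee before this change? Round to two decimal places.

The overall multiplier applied was 0.77.
So the original fee was €15.97 ÷ 0.77 ≈ €20.74.

€20.74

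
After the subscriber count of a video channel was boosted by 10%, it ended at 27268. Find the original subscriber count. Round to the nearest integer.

The overall multiplier applied was 1.1.
So the original subscriber count was 27268 ÷ 1.1 ≈ 24789.

24789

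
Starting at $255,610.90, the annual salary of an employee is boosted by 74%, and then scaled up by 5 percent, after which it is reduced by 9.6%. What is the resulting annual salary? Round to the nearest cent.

$422,169.01

Apply the 74% increase: $255,610.90 × 1.74 = $444762.966.
5% increase: $444762.966 × 1.05 = $467001.1143.
Apply the 9.6% decrease: $467001.1143 × 0.904 = $422169.0073272 ≈ $422,169.01.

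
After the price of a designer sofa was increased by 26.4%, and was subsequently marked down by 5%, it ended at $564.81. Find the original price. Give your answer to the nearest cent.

$470.36

The overall multiplier applied was 1.264 × 0.95 = 1.2008.
So the original price was $564.81 ÷ 1.2008 ≈ $470.36.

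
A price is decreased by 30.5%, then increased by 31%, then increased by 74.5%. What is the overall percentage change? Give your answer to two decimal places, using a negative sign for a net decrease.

The combined multiplier is 0.695 × 1.31 × 1.745 = 1.58873525.
That corresponds to an increase of 58.87%.

58.87%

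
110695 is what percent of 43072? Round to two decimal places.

110695 ÷ 43072 ≈ 257.00%.

257.00%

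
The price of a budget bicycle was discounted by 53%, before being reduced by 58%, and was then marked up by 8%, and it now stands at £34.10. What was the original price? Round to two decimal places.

£159.95

Undoing the 8% increase: £34.10 ÷ 1.08 ≈ £31.574074.
Undoing the 58% decrease: £31.574074 ÷ 0.42 ≈ £75.176367.
Undoing the 53% decrease: £75.176367 ÷ 0.47 ≈ £159.95.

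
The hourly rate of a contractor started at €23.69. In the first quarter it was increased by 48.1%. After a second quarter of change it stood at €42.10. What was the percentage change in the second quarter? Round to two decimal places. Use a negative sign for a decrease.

19.99%

After the first quarter: €23.69 × 1.481 = €35.08489.
Second-quarter multiplier: €42.10 ÷ €35.08489 ≈ 1.199947.
That is a change of 19.99%.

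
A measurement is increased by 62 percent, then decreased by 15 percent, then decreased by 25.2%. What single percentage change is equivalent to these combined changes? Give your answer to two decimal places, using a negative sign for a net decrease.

3.00%

A 62% increase multiplies by 1.62.
Then a 15% decrease: 1.62 × 0.85 = 1.377.
Then a 25.2% decrease: 1.377 × 0.748 = 1.029996.
Overall factor 1.029996, i.e. 3.00%.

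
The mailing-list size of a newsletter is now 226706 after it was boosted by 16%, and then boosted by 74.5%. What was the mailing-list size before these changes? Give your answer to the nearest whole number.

Undoing the 74.5% increase: 226706 ÷ 1.745 ≈ 129917.47851.
Undoing the 16% increase: 129917.47851 ÷ 1.16 ≈ 111998.

111998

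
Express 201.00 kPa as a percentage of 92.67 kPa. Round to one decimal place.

201.00 kPa ÷ 92.67 kPa ≈ 216.9%.

216.9%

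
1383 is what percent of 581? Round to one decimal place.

1383 ÷ 581 ≈ 238.0%.

238.0%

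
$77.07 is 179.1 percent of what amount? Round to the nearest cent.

$77.07 ÷ 1.791 ≈ $43.03.

$43.03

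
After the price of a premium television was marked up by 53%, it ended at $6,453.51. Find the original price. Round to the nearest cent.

The overall multiplier applied was 1.53.
So the original price was $6,453.51 ÷ 1.53 ≈ $4,217.98.

$4,217.98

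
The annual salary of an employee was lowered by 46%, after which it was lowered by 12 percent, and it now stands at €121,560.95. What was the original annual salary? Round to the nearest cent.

€255,810.08

Undoing the 12% decrease: €121,560.95 ÷ 0.88 ≈ €138137.443182.
Undoing the 46% decrease: €138137.443182 ÷ 0.54 ≈ €255,810.08.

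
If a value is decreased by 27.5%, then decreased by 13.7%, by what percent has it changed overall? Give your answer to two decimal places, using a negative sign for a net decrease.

The combined multiplier is 0.725 × 0.863 = 0.625675.
That corresponds to a decrease of 37.43%.

-37.43%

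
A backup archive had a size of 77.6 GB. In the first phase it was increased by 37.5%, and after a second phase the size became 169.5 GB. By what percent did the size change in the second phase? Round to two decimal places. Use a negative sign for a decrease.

58.86%

After the first phase: 77.6 × 1.375 = 106.7.
Second-phase multiplier: 169.5 ÷ 106.7 ≈ 1.588566.
That is a change of 58.86%.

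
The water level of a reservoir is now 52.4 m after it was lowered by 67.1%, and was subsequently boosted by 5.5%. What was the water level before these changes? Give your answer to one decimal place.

151.0 m

The overall multiplier applied was 0.329 × 1.055 = 0.347095.
So the original water level was 52.4 ÷ 0.347095 ≈ 151.0 m.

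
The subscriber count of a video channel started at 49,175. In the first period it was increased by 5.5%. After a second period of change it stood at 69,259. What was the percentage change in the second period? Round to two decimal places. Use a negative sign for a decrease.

33.50%

After the first period: 49,175 × 1.055 = 51879.625.
Second-period multiplier: 69,259 ÷ 51879.625 ≈ 1.334994.
That is a change of 33.50%.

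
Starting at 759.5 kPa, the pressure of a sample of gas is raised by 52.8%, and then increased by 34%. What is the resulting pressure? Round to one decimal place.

After the 52.8% increase: 759.5 × 1.528 = 1160.516.
Apply the 34% increase: 1160.516 × 1.34 = 1555.09144 ≈ 1555.1.

1555.1 kPa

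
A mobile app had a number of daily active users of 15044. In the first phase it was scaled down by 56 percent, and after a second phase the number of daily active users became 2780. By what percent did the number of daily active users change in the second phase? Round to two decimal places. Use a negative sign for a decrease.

After the first phase: 15044 × 0.44 = 6619.36.
Second-phase multiplier: 2780 ÷ 6619.36 ≈ 0.41998.
That is a change of -58.00%.

-58.00%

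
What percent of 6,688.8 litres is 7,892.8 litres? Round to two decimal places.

118.00%

7,892.8 litres ÷ 6,688.8 litres ≈ 118.00%.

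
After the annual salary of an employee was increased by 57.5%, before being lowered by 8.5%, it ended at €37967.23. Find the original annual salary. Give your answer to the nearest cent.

Undoing the 8.5% decrease: €37967.23 ÷ 0.915 ≈ €41494.240437.
Undoing the 57.5% increase: €41494.240437 ÷ 1.575 ≈ €26345.55.

€26345.55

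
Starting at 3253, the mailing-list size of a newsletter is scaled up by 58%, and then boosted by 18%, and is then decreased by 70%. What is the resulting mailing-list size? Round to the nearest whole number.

Each change multiplies by a factor: 1.58 × 1.18 × 0.3 = 0.55932.
3253 × 0.55932 = 1819.46796 ≈ 1819.

1819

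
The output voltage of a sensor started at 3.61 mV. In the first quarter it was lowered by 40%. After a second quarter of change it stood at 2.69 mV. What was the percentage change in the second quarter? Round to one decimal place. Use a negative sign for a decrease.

24.2%

After the first quarter: 3.61 × 0.6 = 2.166.
Second-quarter multiplier: 2.69 ÷ 2.166 ≈ 1.24192.
That is a change of 24.2%.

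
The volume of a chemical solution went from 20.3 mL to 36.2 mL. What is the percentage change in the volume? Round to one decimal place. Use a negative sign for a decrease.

Change: 36.2 − 20.3 = 15.9.
Relative to the original: 15.9 ÷ 20.3 ≈ 78.3%.

78.3%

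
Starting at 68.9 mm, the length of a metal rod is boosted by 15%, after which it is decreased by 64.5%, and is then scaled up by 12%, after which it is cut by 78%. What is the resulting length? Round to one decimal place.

6.9 mm

Each change multiplies by a factor: 1.15 × 0.355 × 1.12 × 0.22 = 0.1005928.
68.9 × 0.1005928 = 6.93084392 ≈ 6.9.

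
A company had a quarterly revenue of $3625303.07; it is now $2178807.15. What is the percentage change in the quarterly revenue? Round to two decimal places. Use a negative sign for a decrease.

Change: $2178807.15 − $3625303.07 = -$1446495.92.
Relative to the original: -$1446495.92 ÷ $3625303.07 ≈ -39.90%.

-39.90%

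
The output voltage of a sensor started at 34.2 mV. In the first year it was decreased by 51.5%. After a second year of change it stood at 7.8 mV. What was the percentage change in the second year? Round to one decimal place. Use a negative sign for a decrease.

After the first year: 34.2 × 0.485 = 16.587.
Second-year multiplier: 7.8 ÷ 16.587 ≈ 0.47025.
That is a change of -53.0%.

-53.0%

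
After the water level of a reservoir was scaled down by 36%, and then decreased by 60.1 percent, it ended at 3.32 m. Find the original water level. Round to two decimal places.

13.00 m

The overall multiplier applied was 0.64 × 0.399 = 0.25536.
So the original water level was 3.32 ÷ 0.25536 ≈ 13.00 m.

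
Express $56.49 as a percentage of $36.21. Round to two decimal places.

156.01%

$56.49 ÷ $36.21 ≈ 156.01%.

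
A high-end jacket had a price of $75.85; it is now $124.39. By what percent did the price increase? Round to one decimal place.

64.0%

Change: $124.39 − $75.85 = $48.54.
Relative to the original: $48.54 ÷ $75.85 ≈ 64.0%.
So the price increased by 64.0%.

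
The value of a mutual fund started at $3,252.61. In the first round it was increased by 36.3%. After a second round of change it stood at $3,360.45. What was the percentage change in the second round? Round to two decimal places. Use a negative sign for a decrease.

-24.20%

After the first round: $3,252.61 × 1.363 = $4433.30743.
Second-round multiplier: $3,360.45 ÷ $4433.30743 ≈ 0.758001.
That is a change of -24.20%.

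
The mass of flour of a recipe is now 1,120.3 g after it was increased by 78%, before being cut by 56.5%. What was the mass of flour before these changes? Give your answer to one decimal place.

Undoing the 56.5% decrease: 1,120.3 ÷ 0.435 ≈ 2575.402299.
Undoing the 78% increase: 2575.402299 ÷ 1.78 ≈ 1,446.9 g.

1,446.9 g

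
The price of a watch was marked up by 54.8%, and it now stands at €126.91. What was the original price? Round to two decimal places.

€81.98

The overall multiplier applied was 1.548.
So the original price was €126.91 ÷ 1.548 ≈ €81.98.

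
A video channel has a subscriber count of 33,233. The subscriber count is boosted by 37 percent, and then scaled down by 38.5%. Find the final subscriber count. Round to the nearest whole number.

28,000

After the 37% increase: 33,233 × 1.37 = 45529.21.
Apply the 38.5% decrease: 45529.21 × 0.615 = 28000.46415 ≈ 28,000.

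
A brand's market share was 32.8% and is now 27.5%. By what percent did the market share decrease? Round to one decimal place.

16.2%

The change is 27.5 − 32.8 = -5.3 percentage points.
Relative to the original 32.8%, that is -5.3 ÷ 32.8 ≈ -16.2%.
So the market share fell by 16.2%.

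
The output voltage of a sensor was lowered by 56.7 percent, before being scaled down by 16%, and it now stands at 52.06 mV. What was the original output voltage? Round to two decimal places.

The overall multiplier applied was 0.433 × 0.84 = 0.36372.
So the original output voltage was 52.06 ÷ 0.36372 ≈ 143.13 mV.

143.13 mV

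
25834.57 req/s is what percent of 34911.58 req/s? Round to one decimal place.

25834.57 req/s ÷ 34911.58 req/s ≈ 74.0%.

74.0%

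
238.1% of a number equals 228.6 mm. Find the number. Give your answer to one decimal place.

228.6 mm ÷ 2.381 ≈ 96.0 mm.

96.0 mm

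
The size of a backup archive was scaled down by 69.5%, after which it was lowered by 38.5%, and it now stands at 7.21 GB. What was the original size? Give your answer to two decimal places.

38.44 GB

Undoing the 38.5% decrease: 7.21 ÷ 0.615 ≈ 11.723577.
Undoing the 69.5% decrease: 11.723577 ÷ 0.305 ≈ 38.44 GB.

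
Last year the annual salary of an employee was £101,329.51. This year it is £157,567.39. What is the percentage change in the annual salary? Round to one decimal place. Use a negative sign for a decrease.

Change: £157,567.39 − £101,329.51 = £56,237.88.
Relative to the original: £56,237.88 ÷ £101,329.51 ≈ 55.5%.

55.5%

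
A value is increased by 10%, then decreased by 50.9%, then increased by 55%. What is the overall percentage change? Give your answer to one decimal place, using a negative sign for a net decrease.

A 10% increase multiplies by 1.1.
Then a 50.9% decrease: 1.1 × 0.491 = 0.5401.
Then a 55% increase: 0.5401 × 1.55 = 0.837155.
Overall factor 0.837155, i.e. -16.3%.

-16.3%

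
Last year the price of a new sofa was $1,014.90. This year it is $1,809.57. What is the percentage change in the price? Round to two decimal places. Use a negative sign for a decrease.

Change: $1,809.57 − $1,014.90 = $794.67.
Relative to the original: $794.67 ÷ $1,014.90 ≈ 78.30%.

78.30%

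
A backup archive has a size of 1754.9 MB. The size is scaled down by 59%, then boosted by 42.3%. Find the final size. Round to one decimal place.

After the 59% decrease: 1754.9 × 0.41 = 719.509.
After the 42.3% increase: 719.509 × 1.423 = 1023.861307 ≈ 1023.9.

1023.9 MB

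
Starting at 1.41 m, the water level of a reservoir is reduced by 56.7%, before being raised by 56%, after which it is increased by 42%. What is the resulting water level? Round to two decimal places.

1.35 m

56.7% decrease: 1.41 × 0.433 = 0.61053.
Apply the 56% increase: 0.61053 × 1.56 = 0.9524268.
After the 42% increase: 0.9524268 × 1.42 = 1.352446056 ≈ 1.35.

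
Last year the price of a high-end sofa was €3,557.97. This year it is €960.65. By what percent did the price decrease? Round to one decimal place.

73.0%

Change: €960.65 − €3,557.97 = -€2,597.32.
Relative to the original: -€2,597.32 ÷ €3,557.97 ≈ -73.0%.
So the price decreased by 73.0%.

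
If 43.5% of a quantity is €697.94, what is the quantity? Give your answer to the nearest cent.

€697.94 ÷ 0.435 ≈ €1,604.46.

€1,604.46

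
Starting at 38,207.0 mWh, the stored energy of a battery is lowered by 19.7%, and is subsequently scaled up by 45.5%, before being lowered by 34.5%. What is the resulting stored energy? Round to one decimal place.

19.7% decrease: 38,207.0 × 0.803 = 30680.221.
45.5% increase: 30680.221 × 1.455 = 44639.721555.
After the 34.5% decrease: 44639.721555 × 0.655 = 29239.017618525 ≈ 29,239.0.

29,239.0 mWh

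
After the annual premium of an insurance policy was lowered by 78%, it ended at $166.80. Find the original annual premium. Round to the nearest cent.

$758.18

The overall multiplier applied was 0.22.
So the original annual premium was $166.80 ÷ 0.22 ≈ $758.18.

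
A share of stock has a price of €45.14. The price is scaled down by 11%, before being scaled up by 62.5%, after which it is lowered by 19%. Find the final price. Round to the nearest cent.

Each change multiplies by a factor: 0.89 × 1.625 × 0.81 = 1.1714625.
€45.14 × 1.1714625 = €52.87981725 ≈ €52.88.

€52.88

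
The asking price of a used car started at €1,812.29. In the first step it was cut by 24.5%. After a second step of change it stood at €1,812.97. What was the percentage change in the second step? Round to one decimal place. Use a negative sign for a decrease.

After the first step: €1,812.29 × 0.755 = €1368.27895.
Second-step multiplier: €1,812.97 ÷ €1368.27895 ≈ 1.325.
That is a change of 32.5%.

32.5%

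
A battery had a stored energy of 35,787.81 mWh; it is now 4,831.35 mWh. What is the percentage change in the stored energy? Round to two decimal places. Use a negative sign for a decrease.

Change: 4,831.35 − 35,787.81 = -30,956.46.
Relative to the original: -30,956.46 ÷ 35,787.81 ≈ -86.50%.

-86.50%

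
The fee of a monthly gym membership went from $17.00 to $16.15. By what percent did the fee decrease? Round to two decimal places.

Change: $16.15 − $17.00 = -$0.85.
Relative to the original: -$0.85 ÷ $17.00 = -5.00%.
So the fee decreased by 5.00%.

5.00%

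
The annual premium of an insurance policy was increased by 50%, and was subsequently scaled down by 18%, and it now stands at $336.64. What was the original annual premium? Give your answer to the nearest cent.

The overall multiplier applied was 1.5 × 0.82 = 1.23.
So the original annual premium was $336.64 ÷ 1.23 ≈ $273.69.

$273.69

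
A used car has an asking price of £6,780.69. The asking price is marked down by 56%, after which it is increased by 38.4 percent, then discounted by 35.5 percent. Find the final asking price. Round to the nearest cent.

£2,663.31

Each change multiplies by a factor: 0.44 × 1.384 × 0.645 = 0.3927792.
£6,780.69 × 0.3927792 = £2663.313993648 ≈ £2,663.31.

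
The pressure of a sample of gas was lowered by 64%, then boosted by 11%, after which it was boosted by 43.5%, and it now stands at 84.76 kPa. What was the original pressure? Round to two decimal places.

147.81 kPa

Undoing the 43.5% increase: 84.76 ÷ 1.435 ≈ 59.066202.
Undoing the 11% increase: 59.066202 ÷ 1.11 ≈ 53.212795.
Undoing the 64% decrease: 53.212795 ÷ 0.36 ≈ 147.81 kPa.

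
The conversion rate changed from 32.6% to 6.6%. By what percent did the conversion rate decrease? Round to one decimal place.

The change is 6.6 − 32.6 = -26.0 percentage points.
Relative to the original 32.6%, that is -26.0 ÷ 32.6 ≈ -79.8%.
So the conversion rate fell by 79.8%.

79.8%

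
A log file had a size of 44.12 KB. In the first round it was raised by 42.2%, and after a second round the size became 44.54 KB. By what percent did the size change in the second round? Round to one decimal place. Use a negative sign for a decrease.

-29.0%

After the first round: 44.12 × 1.422 = 62.73864.
Second-round multiplier: 44.54 ÷ 62.73864 ≈ 0.70993.
That is a change of -29.0%.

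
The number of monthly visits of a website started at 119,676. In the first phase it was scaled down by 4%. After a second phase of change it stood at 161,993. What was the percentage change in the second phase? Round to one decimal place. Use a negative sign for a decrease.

After the first phase: 119,676 × 0.96 = 114888.96.
Second-phase multiplier: 161,993 ÷ 114888.96 ≈ 1.41.
That is a change of 41.0%.

41.0%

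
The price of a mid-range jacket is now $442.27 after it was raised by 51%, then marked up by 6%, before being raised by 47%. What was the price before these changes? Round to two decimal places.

The overall multiplier applied was 1.51 × 1.06 × 1.47 = 2.352882.
So the original price was $442.27 ÷ 2.352882 ≈ $187.97.

$187.97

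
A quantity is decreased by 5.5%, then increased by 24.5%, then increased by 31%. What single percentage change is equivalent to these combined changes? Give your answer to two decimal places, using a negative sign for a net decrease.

The combined multiplier is 0.945 × 1.245 × 1.31 = 1.54124775.
That corresponds to an increase of 54.12%.

54.12%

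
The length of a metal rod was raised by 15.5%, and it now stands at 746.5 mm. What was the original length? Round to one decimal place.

The overall multiplier applied was 1.155.
So the original length was 746.5 ÷ 1.155 ≈ 646.3 mm.

646.3 mm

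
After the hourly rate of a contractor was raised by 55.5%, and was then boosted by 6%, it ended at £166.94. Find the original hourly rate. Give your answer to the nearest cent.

The overall multiplier applied was 1.555 × 1.06 = 1.6483.
So the original hourly rate was £166.94 ÷ 1.6483 ≈ £101.28.

£101.28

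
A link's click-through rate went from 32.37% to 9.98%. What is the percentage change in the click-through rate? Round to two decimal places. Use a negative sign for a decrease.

The change is 9.98 − 32.37 = -22.39 percentage points.
Relative to the original 32.37%, that is -22.39 ÷ 32.37 ≈ -69.17%.

-69.17%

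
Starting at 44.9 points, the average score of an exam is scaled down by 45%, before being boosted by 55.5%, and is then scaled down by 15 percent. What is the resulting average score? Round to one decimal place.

Each change multiplies by a factor: 0.55 × 1.555 × 0.85 = 0.7269625.
44.9 × 0.7269625 = 32.64061625 ≈ 32.6.

32.6 points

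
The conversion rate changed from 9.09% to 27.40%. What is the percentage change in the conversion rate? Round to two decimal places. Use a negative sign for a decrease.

The change is 27.40 − 9.09 = 18.31 percentage points.
Relative to the original 9.09%, that is 18.31 ÷ 9.09 ≈ 201.43%.

201.43%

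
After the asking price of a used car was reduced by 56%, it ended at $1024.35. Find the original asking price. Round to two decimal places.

The overall multiplier applied was 0.44.
So the original asking price was $1024.35 ÷ 0.44 ≈ $2328.07.

$2328.07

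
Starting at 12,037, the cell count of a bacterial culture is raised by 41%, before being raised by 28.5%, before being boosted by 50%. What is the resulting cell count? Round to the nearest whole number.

32,714

After the 41% increase: 12,037 × 1.41 = 16972.17.
Apply the 28.5% increase: 16972.17 × 1.285 = 21809.23845.
50% increase: 21809.23845 × 1.5 = 32713.857675 ≈ 32,714.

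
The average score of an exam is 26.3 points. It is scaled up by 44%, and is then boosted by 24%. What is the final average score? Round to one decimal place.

47.0 points

Each change multiplies by a factor: 1.44 × 1.24 = 1.7856.
26.3 × 1.7856 = 46.96128 ≈ 47.0.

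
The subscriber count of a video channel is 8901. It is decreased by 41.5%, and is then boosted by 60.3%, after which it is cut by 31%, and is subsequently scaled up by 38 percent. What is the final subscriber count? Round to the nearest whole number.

After the 41.5% decrease: 8901 × 0.585 = 5207.085.
After the 60.3% increase: 5207.085 × 1.603 = 8346.957255.
31% decrease: 8346.957255 × 0.69 = 5759.40050595.
After the 38% increase: 5759.40050595 × 1.38 = 7947.972698211 ≈ 7948.

7948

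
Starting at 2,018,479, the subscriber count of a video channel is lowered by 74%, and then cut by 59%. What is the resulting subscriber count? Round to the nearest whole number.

74% decrease: 2,018,479 × 0.26 = 524804.54.
59% decrease: 524804.54 × 0.41 = 215169.8614 ≈ 215,170.

215,170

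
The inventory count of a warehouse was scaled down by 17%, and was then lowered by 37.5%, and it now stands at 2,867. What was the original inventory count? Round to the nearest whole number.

The overall multiplier applied was 0.83 × 0.625 = 0.51875.
So the original inventory count was 2,867 ÷ 0.51875 ≈ 5,527.

5,527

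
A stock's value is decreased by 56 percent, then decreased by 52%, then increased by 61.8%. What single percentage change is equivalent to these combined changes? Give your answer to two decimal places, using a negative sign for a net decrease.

-65.83%

A 56% decrease multiplies by 0.44.
Then a 52% decrease: 0.44 × 0.48 = 0.2112.
Then a 61.8% increase: 0.2112 × 1.618 = 0.3417216.
Overall factor 0.3417216, i.e. -65.83%.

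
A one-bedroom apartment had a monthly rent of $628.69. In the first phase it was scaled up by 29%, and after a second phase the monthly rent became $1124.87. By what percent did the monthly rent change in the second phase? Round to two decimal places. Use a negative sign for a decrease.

After the first phase: $628.69 × 1.29 = $811.0101.
Second-phase multiplier: $1124.87 ÷ $811.0101 ≈ 1.386999.
That is a change of 38.70%.

38.70%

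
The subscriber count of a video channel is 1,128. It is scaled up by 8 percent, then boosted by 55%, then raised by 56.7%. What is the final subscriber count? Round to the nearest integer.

2,959

After the 8% increase: 1,128 × 1.08 = 1218.24.
Apply the 55% increase: 1218.24 × 1.55 = 1888.272.
After the 56.7% increase: 1888.272 × 1.567 = 2958.922224 ≈ 2,959.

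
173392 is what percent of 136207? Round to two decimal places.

173392 ÷ 136207 ≈ 127.30%.

127.30%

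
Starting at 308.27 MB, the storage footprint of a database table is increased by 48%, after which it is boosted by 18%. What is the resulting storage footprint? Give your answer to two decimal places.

48% increase: 308.27 × 1.48 = 456.2396.
18% increase: 456.2396 × 1.18 = 538.362728 ≈ 538.36.

538.36 MB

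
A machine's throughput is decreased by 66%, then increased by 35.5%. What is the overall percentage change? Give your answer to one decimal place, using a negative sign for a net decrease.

A 66% decrease multiplies by 0.34.
Then a 35.5% increase: 0.34 × 1.355 = 0.4607.
Overall factor 0.4607, i.e. -53.9%.

-53.9%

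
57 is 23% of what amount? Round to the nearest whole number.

248

57 ÷ 0.23 ≈ 248.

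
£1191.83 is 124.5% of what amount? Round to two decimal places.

£957.29

£1191.83 ÷ 1.245 ≈ £957.29.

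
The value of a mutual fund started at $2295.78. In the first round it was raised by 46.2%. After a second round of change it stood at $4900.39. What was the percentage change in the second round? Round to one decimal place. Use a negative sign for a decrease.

After the first round: $2295.78 × 1.462 = $3356.43036.
Second-round multiplier: $4900.39 ÷ $3356.43036 ≈ 1.46.
That is a change of 46.0%.

46.0%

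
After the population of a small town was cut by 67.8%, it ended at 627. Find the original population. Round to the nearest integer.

1947

The overall multiplier applied was 0.322.
So the original population was 627 ÷ 0.322 ≈ 1947.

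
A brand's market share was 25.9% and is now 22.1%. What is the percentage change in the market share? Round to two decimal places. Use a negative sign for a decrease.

The change is 22.1 − 25.9 = -3.8 percentage points.
Relative to the original 25.9%, that is -3.8 ÷ 25.9 ≈ -14.67%.

-14.67%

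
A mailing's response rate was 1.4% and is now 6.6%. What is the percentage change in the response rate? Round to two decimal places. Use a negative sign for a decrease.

The change is 6.6 − 1.4 = 5.2 percentage points.
Relative to the original 1.4%, that is 5.2 ÷ 1.4 ≈ 371.43%.

371.43%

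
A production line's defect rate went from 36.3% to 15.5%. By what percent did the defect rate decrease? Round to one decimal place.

57.3%

The change is 15.5 − 36.3 = -20.8 percentage points.
Relative to the original 36.3%, that is -20.8 ÷ 36.3 ≈ -57.3%.
So the defect rate fell by 57.3%.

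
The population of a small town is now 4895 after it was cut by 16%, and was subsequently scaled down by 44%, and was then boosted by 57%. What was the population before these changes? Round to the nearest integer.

6628

Undoing the 57% increase: 4895 ÷ 1.57 ≈ 3117.834395.
Undoing the 44% decrease: 3117.834395 ÷ 0.56 ≈ 5567.56142.
Undoing the 16% decrease: 5567.56142 ÷ 0.84 ≈ 6628.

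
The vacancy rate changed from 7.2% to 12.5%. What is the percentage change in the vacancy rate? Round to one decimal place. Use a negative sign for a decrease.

The change is 12.5 − 7.2 = 5.3 percentage points.
Relative to the original 7.2%, that is 5.3 ÷ 7.2 ≈ 73.6%.

73.6%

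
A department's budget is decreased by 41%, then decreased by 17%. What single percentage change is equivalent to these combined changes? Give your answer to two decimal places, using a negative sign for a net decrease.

-51.03%

A 41% decrease multiplies by 0.59.
Then a 17% decrease: 0.59 × 0.83 = 0.4897.
Overall factor 0.4897, i.e. -51.03%.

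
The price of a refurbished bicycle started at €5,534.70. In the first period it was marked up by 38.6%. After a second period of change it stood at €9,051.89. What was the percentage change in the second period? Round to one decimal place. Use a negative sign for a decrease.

18.0%

After the first period: €5,534.70 × 1.386 = €7671.0942.
Second-period multiplier: €9,051.89 ÷ €7671.0942 ≈ 1.18.
That is a change of 18.0%.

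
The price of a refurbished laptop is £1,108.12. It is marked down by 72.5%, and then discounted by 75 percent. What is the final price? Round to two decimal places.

72.5% decrease: £1,108.12 × 0.275 = £304.733.
After the 75% decrease: £304.733 × 0.25 = £76.18325 ≈ £76.18.

£76.18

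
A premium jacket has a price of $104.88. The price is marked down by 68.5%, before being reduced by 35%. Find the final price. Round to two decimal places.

Apply the 68.5% decrease: $104.88 × 0.315 = $33.0372.
35% decrease: $33.0372 × 0.65 = $21.47418 ≈ $21.47.

$21.47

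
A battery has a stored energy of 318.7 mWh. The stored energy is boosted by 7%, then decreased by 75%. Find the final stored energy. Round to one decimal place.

85.3 mWh

After the 7% increase: 318.7 × 1.07 = 341.009.
75% decrease: 341.009 × 0.25 = 85.25225 ≈ 85.3.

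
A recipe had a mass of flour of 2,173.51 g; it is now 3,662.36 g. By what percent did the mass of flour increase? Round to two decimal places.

68.50%

Change: 3,662.36 − 2,173.51 = 1,488.85.
Relative to the original: 1,488.85 ÷ 2,173.51 ≈ 68.50%.
So the mass of flour increased by 68.50%.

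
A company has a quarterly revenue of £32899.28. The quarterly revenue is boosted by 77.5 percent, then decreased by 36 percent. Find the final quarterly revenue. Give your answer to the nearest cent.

£37373.58

77.5% increase: £32899.28 × 1.775 = £58396.222.
36% decrease: £58396.222 × 0.64 = £37373.58208 ≈ £37373.58.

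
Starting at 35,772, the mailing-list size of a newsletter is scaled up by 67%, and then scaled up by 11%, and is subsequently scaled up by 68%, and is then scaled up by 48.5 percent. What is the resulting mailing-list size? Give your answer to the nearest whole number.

After the 67% increase: 35,772 × 1.67 = 59739.24.
11% increase: 59739.24 × 1.11 = 66310.5564.
68% increase: 66310.5564 × 1.68 = 111401.734752.
48.5% increase: 111401.734752 × 1.485 = 165431.57610672 ≈ 165,432.

165,432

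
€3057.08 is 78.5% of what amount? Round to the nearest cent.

€3894.37

€3057.08 ÷ 0.785 ≈ €3894.37.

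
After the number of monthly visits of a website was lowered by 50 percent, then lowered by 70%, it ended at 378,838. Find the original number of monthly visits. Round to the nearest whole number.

2,525,587

Undoing the 70% decrease: 378,838 ÷ 0.3 ≈ 1262793.333333.
Undoing the 50% decrease: 1262793.333333 ÷ 0.5 ≈ 2,525,587.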